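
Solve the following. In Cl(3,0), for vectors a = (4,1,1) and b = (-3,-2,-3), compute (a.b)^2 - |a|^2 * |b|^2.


a . b = 4*(-3) + 1*(-2) + 1*(-3)
= -12 + (-2) + (-3) = -17
|a|^2 = 4^2 + 1^2 + 1^2 = 18
|b|^2 = (-3)^2 + (-2)^2 + (-3)^2 = 22
(a.b)^2 = (-17)^2 = 289
|a|^2 * |b|^2 = 18 * 22 = 396
Result = 289 - 396 = -107


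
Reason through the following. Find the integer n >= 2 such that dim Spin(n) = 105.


dim Spin(n) = dim so(n) = n(n-1)/2.
Solve n(n-1)/2 = 105, i.e. n^2 - n - 210 = 0.
Discriminant = 1 + 8*105 = 841
n = (1 + sqrt(841))/2 = (1 + 29)/2 = 15


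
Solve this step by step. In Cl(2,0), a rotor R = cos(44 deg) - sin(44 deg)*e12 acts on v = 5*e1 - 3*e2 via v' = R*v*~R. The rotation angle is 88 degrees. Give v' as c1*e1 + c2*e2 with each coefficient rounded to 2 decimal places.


Rotor R = cos(44deg) - sin(44deg)*e12
Rotation angle theta = 2 * 44 = 88 degrees
v' = R*v*~R rotates v by theta.
cos(88deg) = 0.0349, sin(88deg) = 0.9994
v'_1 = 5*cos(88deg) - (-3)*sin(88deg)
= 5*0.0349 - (-3)*0.9994
= 3.17
v'_2 = 5*sin(88deg) + (-3)*cos(88deg)
= 5*0.9994 + (-3)*0.0349
= 4.89
v' = 3.17*e1 + 4.89*e2


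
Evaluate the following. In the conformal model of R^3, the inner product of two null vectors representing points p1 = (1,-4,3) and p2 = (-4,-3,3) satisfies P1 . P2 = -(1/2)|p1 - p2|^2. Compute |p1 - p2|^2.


p1 - p2 = (5, -1, 0)
|p1 - p2|^2 = 5^2 + (-1)^2 + 0^2
= 25 + 1 + 0
= 26


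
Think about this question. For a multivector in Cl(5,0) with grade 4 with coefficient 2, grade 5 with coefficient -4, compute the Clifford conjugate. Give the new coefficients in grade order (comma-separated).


Clifford conjugate sign for grade k: (-1)^(k(k+1)/2)
Grade 4: (-1)^(4*5/2) = (-1)^10 = 1, coeff 2 -> 2
Grade 5: (-1)^(5*6/2) = (-1)^15 = -1, coeff -4 -> 4
Conjugated coefficients: 2, 4


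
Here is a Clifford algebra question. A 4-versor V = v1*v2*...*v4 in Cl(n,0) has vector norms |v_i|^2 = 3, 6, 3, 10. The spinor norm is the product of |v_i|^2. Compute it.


Spinor norm N(V) = |v1|^2 * |v2|^2 * ... * |v4|^2
= 3 * 6 * 3 * 10
Running product: 3, 18, 54, 540
N(V) = 540


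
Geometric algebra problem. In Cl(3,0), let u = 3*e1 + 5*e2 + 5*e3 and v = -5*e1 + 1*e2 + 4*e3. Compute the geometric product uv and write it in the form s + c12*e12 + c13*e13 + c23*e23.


In Cl(3,0): e_i^2 = 1, e_ie_j = -e_je_i for i != j.
Scalar part = u . v = 3*(-5) + 5*1 + 5*4
= -15 + 5 + 20 = 10
e12 coeff = 3*1 - 5*(-5) = 3 - (-25) = 28
e13 coeff = 3*4 - 5*(-5) = 12 - (-25) = 37
e23 coeff = 5*4 - 5*1 = 20 - 5 = 15
uv = 10 + 28*e12 + 37*e13 + 15*e23


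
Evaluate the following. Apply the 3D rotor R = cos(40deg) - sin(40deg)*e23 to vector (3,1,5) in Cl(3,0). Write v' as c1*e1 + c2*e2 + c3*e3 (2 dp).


Rotor R = cos(40deg) - sin(40deg)*e23
Rotation angle theta = 2 * 40 = 80 degrees in the e23 plane (e2 -> e3).
The component perpendicular to the plane (e1) is invariant: v'_1 = v1 = 3.00
cos(80deg) = 0.1736, sin(80deg) = 0.9848
v'_2 = v2*cos(theta) - v3*sin(theta) = 1*0.1736 - 5*0.9848 = -4.75
v'_3 = v2*sin(theta) + v3*cos(theta) = 1*0.9848 + 5*0.1736 = 1.85
v' = 3.00*e1 - 4.75*e2 + 1.85*e3


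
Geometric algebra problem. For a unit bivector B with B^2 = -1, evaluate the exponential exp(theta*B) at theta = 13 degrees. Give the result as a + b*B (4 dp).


For a unit bivector B with B^2 = -1, the exponential series gives
e^(theta*B) = cos(theta) + sin(theta)*B (the GA analogue of Euler's formula).
theta = 13 degrees = 0.226893 rad
cos(13 deg) = 0.9744
sin(13 deg) = 0.2250
exp(theta*B) = 0.9744 + 0.2250*B


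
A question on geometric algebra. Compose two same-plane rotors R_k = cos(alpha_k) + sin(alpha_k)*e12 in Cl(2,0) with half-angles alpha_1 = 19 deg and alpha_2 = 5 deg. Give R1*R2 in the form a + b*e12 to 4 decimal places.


Same-plane rotors commute and their half-angles add:
R1*R2 = cos(a1 + a2) + sin(a1 + a2)*e12.
a1 + a2 = 19 + 5 = 24 deg
cos(24 deg) = 0.9135
sin(24 deg) = 0.4067
R1*R2 = 0.9135 + 0.4067*e12


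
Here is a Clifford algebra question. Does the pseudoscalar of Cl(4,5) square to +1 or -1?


The pseudoscalar I = e1...e_n (product of all n generators) of Cl(p,q) satisfies I^2 = (-1)^(q + n(n-1)/2).
p = 4, q = 5, n = p + q = 9
n(n-1)/2 = 9 * 8 / 2 = 36
Exponent = q + n(n-1)/2 = 5 + 36 = 41
I^2 = (-1)^41 = -1


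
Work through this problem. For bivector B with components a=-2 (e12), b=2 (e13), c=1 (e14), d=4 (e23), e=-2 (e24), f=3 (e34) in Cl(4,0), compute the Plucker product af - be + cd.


Plucker relation: af - be + cd
a*f = (-2)*3 = -6
b*e = 2*(-2) = -4
c*d = 1*4 = 4
af - be + cd = -6 - (-4) + 4
= 2


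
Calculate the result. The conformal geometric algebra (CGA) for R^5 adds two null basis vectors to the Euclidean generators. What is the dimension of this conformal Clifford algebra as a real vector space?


The conformal model of R^5 uses Cl(6,1): the 5 Euclidean generators plus two extra orthogonal generators e+ (e+^2 = +1) and e- (e-^2 = -1), from which the null vectors e0, einf are built.
Number of generators m = 5 + 2 = 7.
dim Cl(p,q) = 2^m = 2^7 = 128


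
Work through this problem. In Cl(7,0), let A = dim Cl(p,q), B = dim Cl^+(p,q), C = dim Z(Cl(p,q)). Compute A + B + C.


n = 7 + 0 = 7
Total dim = 2^7 = 128
Even subalgebra dim = 2^6 = 64
n is odd, so center dim = 2
Sum = 128 + 64 + 2 = 194


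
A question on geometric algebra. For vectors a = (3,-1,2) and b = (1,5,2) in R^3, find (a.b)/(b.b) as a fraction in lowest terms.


Projection coefficient = (a . b) / (b . b)
a . b = 3*1 + (-1)*5 + 2*2
= 3 + (-5) + 4 = 2
b . b = 1^2 + 5^2 + 2^2
= 1 + 25 + 4 = 30
Coefficient = 2/30
In lowest terms: 1/15


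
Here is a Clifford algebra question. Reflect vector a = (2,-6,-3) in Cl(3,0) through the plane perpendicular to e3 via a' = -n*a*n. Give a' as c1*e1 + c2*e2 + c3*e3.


Reflection formula: a' = -n*a*n, with n = e3 (unit vector, n^2 = 1).
For reflection through hyperplane perp to e3:
The component along e3 flips sign, others stay.
a = (2, -6, -3)
a' = (2, -6, 3)
a' = 2*e1 - 6*e2 + 3*e3


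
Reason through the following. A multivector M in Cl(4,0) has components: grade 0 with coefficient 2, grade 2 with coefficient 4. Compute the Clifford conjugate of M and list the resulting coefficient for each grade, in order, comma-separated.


Clifford conjugate sign for grade k: (-1)^(k(k+1)/2)
Grade 0: (-1)^(0*1/2) = (-1)^0 = 1, coeff 2 -> 2
Grade 2: (-1)^(2*3/2) = (-1)^3 = -1, coeff 4 -> -4
Conjugated coefficients: 2, -4


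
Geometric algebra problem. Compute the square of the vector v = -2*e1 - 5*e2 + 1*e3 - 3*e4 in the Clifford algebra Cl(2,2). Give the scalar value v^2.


v^2 = sum of c_i^2 * e_i^2
Positive signature terms (e_i^2 = +1): (-2)^2 + (-5)^2 = 29
Negative signature terms (e_j^2 = -1): 1^2 + (-3)^2 = 10
v^2 = 29 - 10 = 19


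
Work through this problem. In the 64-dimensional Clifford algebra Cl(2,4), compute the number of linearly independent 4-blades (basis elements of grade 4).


Number of grade-k basis blades in Cl(p,q) with n = p + q is C(n, k).
n = 2 + 4 = 6
C(6, 4) = 6! / (4! * 2!)
= 720 / (24 * 2)
= 15


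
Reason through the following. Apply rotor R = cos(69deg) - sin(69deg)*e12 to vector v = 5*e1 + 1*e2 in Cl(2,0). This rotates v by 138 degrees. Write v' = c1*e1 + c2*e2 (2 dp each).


Rotor R = cos(69deg) - sin(69deg)*e12
Rotation angle theta = 2 * 69 = 138 degrees
v' = R*v*~R rotates v by theta.
cos(138deg) = -0.7431, sin(138deg) = 0.6691
v'_1 = 5*cos(138deg) - 1*sin(138deg)
= 5*(-0.7431) - 1*0.6691
= -4.38
v'_2 = 5*sin(138deg) + 1*cos(138deg)
= 5*0.6691 + 1*(-0.7431)
= 2.60
v' = -4.38*e1 + 2.60*e2


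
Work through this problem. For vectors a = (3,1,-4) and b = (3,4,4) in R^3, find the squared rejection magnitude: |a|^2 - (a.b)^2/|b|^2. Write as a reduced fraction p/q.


|a|^2 = 3^2 + 1^2 + (-4)^2 = 26
|b|^2 = 3^2 + 4^2 + 4^2 = 41
a . b = 3*3 + 1*4 + (-4)*4 = -3
(a.b)^2 = (-3)^2 = 9
|rej|^2 = 26 - 9/41
= (1066 - 9)/41
= 1057/41
In lowest terms: 1057/41


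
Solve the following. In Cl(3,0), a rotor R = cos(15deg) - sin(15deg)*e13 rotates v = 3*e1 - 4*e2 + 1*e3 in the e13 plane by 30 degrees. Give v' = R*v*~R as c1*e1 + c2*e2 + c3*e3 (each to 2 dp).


Rotor R = cos(15deg) - sin(15deg)*e13
Rotation angle theta = 2 * 15 = 30 degrees in the e13 plane (e1 -> e3).
The component perpendicular to the plane (e2) is invariant: v'_2 = v2 = -4.00
cos(30deg) = 0.8660, sin(30deg) = 0.5000
v'_1 = v1*cos(theta) - v3*sin(theta) = 3*0.8660 - 1*0.5000 = 2.10
v'_3 = v1*sin(theta) + v3*cos(theta) = 3*0.5000 + 1*0.8660 = 2.37
v' = 2.10*e1 - 4.00*e2 + 2.37*e3


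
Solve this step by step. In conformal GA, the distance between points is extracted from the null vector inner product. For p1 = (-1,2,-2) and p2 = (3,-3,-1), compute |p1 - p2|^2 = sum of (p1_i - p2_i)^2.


p1 - p2 = (-4, 5, -1)
|p1 - p2|^2 = (-4)^2 + 5^2 + (-1)^2
= 16 + 25 + 1
= 42


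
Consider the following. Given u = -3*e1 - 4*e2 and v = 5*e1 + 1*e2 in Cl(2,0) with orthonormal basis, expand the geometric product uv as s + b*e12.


Expand: (-3*e1 - 4*e2)(5*e1 + 1*e2)
= (-3)*5*e1e1 + (-3)*1*e1e2 + (-4)*5*e2e1 + (-4)*1*e2e2
Using e1^2 = e2^2 = 1, e2e1 = -e1e2:
Scalar part s = (-3)*5 + (-4)*1 = -15 + (-4) = -19
Bivector part b = (-3)*1 - (-4)*5 = -3 - (-20) = 17
uv = -19 + 17*e12


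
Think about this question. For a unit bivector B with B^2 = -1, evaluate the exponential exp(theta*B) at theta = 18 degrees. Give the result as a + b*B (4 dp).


For a unit bivector B with B^2 = -1, the exponential series gives
e^(theta*B) = cos(theta) + sin(theta)*B (the GA analogue of Euler's formula).
theta = 18 degrees = 0.314159 rad
cos(18 deg) = 0.9511
sin(18 deg) = 0.3090
exp(theta*B) = 0.9511 + 0.3090*B


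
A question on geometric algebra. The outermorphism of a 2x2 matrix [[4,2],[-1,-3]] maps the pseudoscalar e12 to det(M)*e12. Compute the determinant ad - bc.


The outermorphism of a linear map f sends e1^e2 to f(e1)^f(e2).
f(e1) = 4*e1 - 1*e2
f(e2) = 2*e1 - 3*e2
f(e1) ^ f(e2) = (4*e1 - 1*e2) ^ (2*e1 - 3*e2)
= 4*(-3)*e12 + (-1)*2*e21
= (-12 - (-2))*e12
= -10*e12
Coefficient = -10


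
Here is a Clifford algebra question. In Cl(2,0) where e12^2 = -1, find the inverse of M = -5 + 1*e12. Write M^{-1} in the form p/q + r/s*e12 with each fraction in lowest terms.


M = -5 + 1*e12, where e12^2 = -1.
Since M commutes with its reverse ~M = a - b*e12, M * ~M = a^2 - b^2*e12^2 = a^2 + b^2.
So M^{-1} = ~M / (a^2 + b^2) = (a - b*e12)/(a^2 + b^2).
a^2 + b^2 = 25 + 1 = 26
Scalar part = -5/26 = -5/26
Bivector coeff = -1/26 = -1/26
M^{-1} = -5/26 - 1/26*e12


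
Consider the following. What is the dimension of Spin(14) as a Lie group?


Spin(n) double-covers SO(n); both have Lie algebra so(n) of dimension n(n-1)/2.
n = 14
n(n-1) = 14 * 13 = 182
dim Spin(14) = 182/2 = 91


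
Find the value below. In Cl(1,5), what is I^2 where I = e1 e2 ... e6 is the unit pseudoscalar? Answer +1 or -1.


The pseudoscalar I = e1...e_n (product of all n generators) of Cl(p,q) satisfies I^2 = (-1)^(q + n(n-1)/2).
p = 1, q = 5, n = p + q = 6
n(n-1)/2 = 6 * 5 / 2 = 15
Exponent = q + n(n-1)/2 = 5 + 15 = 20
I^2 = (-1)^20 = +1


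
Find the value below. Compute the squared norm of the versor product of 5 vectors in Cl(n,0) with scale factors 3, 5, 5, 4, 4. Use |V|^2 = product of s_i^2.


Each vector v_i has |v_i|^2 = s_i^2
Squared scales: 3^2 = 9, 5^2 = 25, 5^2 = 25, 4^2 = 16, 4^2 = 16
|V|^2 = 9 * 25 * 25 * 16 * 16
= 1440000


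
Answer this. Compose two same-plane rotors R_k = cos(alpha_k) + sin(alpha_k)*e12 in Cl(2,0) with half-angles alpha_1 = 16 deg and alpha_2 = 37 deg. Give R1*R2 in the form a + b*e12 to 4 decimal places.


Same-plane rotors commute and their half-angles add:
R1*R2 = cos(a1 + a2) + sin(a1 + a2)*e12.
a1 + a2 = 16 + 37 = 53 deg
cos(53 deg) = 0.6018
sin(53 deg) = 0.7986
R1*R2 = 0.6018 + 0.7986*e12


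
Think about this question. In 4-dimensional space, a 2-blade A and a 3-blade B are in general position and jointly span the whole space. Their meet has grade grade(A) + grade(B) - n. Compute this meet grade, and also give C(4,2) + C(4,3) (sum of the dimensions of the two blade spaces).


Meet grade = grade(A) + grade(B) - n
= 2 + 3 - 4 = 1
C(4,2) = 6
C(4,3) = 4
dim_A + dim_B = 6 + 4 = 10


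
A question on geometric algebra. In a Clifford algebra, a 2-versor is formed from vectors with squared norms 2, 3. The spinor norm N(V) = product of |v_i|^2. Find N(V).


Spinor norm N(V) = |v1|^2 * |v2|^2 * ... * |v2|^2
= 2 * 3
Running product: 2, 6
N(V) = 6


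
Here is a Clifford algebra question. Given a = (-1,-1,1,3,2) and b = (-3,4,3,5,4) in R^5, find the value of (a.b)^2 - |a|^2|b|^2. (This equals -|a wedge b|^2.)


a . b = (-1)*(-3) + (-1)*4 + 1*3 + 3*5 + 2*4
= 3 + (-4) + 3 + 15 + 8 = 25
|a|^2 = (-1)^2 + (-1)^2 + 1^2 + 3^2 + 2^2 = 16
|b|^2 = (-3)^2 + 4^2 + 3^2 + 5^2 + 4^2 = 75
(a.b)^2 = 25^2 = 625
|a|^2 * |b|^2 = 16 * 75 = 1200
Result = 625 - 1200 = -575


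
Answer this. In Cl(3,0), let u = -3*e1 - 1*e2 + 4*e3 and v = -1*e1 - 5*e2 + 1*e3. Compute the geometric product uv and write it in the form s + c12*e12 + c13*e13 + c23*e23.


In Cl(3,0): e_i^2 = 1, e_ie_j = -e_je_i for i != j.
Scalar part = u . v = (-3)*(-1) + (-1)*(-5) + 4*1
= 3 + 5 + 4 = 12
e12 coeff = (-3)*(-5) - (-1)*(-1) = 15 - 1 = 14
e13 coeff = (-3)*1 - 4*(-1) = -3 - (-4) = 1
e23 coeff = (-1)*1 - 4*(-5) = -1 - (-20) = 19
uv = 12 + 14*e12 + 1*e13 + 19*e23


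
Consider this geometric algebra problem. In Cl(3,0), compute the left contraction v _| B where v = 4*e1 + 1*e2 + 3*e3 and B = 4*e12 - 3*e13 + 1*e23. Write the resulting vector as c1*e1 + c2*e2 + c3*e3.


Left contraction v _| B = <vB>_1 (grade-1 part of the geometric product vB).
Using e1_|e12 = e2, e2_|e12 = -e1, e1_|e13 = e3, e3_|e13 = -e1, e2_|e23 = e3, e3_|e23 = -e2:
e1 coeff: -v2*b12 - v3*b13 = -(1)*(4) - (3)*(-3) = 5
e2 coeff: v1*b12 - v3*b23 = (4)*(4) - (3)*(1) = 13
e3 coeff: v1*b13 + v2*b23 = (4)*(-3) + (1)*(1) = -11
v _| B = 5*e1 + 13*e2 - 11*e3


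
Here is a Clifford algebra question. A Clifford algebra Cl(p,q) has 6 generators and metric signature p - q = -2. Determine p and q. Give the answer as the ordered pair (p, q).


We need p + q = 6 and p - q = -2.
Adding: 2p = 6 + (-2) = 4, so p = 2.
Then q = 6 - 2 = 4.
(p, q) = (2, 4)


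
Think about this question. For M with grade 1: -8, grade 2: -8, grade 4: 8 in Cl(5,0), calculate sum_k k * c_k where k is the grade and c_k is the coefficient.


Grade-weighted sum = sum of grade_k * coefficient_k
1*(-8) = -8
2*(-8) = -16
4*8 = 32
Total = -8 + (-16) + 32 = 8


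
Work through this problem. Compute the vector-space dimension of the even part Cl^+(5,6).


Even subalgebra dimension = 2^(n-1)
n = 5 + 6 = 11
2^(11 - 1) = 2^10 = 1024
Verification: sum of C(11,k) for even k = 1 + 55 + 330 + 462 + 165 + 11 = 1024
Result = 1024


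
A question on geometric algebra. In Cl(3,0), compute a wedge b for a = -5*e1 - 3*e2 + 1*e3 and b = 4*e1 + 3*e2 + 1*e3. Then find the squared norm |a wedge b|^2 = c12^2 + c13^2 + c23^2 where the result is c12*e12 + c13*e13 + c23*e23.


a wedge b = (a1*b2 - a2*b1)*e12 + (a1*b3 - a3*b1)*e13 + (a2*b3 - a3*b2)*e23
e12 coeff: (-5)*3 - (-3)*4 = -15 - (-12) = -3
e13 coeff: (-5)*1 - 1*4 = -5 - 4 = -9
e23 coeff: (-3)*1 - 1*3 = -3 - 3 = -6
|a wedge b|^2 = (-3)^2 + (-9)^2 + (-6)^2
= 9 + 81 + 36
= 126


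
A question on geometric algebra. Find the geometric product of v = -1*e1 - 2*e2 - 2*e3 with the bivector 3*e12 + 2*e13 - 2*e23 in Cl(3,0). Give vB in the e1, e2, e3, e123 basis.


vB has grade-1 (vector) and grade-3 (trivector) parts: vB = (v _| B) + (v ^ B).
Vector part <vB>_1:
  e1: -v2*b12 - v3*b13 = -(-2)*(3) - (-2)*(2) = 10
  e2: v1*b12 - v3*b23 = (-1)*(3) - (-2)*(-2) = -7
  e3: v1*b13 + v2*b23 = (-1)*(2) + (-2)*(-2) = 2
Trivector part <vB>_3:
  e123: v1*b23 - v2*b13 + v3*b12 = (-1)*(-2) - (-2)*(2) + (-2)*(3) = 0
vB = 10*e1 - 7*e2 + 2*e3 + 0*e123


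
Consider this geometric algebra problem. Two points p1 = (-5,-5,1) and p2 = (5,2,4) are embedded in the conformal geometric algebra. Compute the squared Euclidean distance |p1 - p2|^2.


p1 - p2 = (-10, -7, -3)
|p1 - p2|^2 = (-10)^2 + (-7)^2 + (-3)^2
= 100 + 49 + 9
= 158


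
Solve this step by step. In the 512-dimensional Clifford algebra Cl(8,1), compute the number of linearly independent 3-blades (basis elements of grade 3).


Number of grade-k basis blades in Cl(p,q) with n = p + q is C(n, k).
n = 8 + 1 = 9
C(9, 3) = 9! / (3! * 6!)
= 362880 / (6 * 720)
= 84


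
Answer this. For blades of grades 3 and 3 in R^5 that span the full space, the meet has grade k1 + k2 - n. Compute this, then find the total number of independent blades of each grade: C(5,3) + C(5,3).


Meet grade = grade(A) + grade(B) - n
= 3 + 3 - 5 = 1
C(5,3) = 10
C(5,3) = 10
dim_A + dim_B = 10 + 10 = 20


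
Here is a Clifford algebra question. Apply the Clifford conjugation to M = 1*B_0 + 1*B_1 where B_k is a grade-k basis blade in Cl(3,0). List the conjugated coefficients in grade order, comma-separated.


Clifford conjugate sign for grade k: (-1)^(k(k+1)/2)
Grade 0: (-1)^(0*1/2) = (-1)^0 = 1, coeff 1 -> 1
Grade 1: (-1)^(1*2/2) = (-1)^1 = -1, coeff 1 -> -1
Conjugated coefficients: 1, -1


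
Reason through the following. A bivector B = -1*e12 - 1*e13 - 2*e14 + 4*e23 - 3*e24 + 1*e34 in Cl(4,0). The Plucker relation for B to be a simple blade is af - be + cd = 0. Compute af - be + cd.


Plucker relation: af - be + cd
a*f = (-1)*1 = -1
b*e = (-1)*(-3) = 3
c*d = (-2)*4 = -8
af - be + cd = -1 - 3 + (-8)
= -12


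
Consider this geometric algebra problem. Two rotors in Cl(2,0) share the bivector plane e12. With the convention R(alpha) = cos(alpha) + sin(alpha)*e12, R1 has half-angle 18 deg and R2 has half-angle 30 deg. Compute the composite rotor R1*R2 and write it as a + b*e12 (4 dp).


Same-plane rotors commute and their half-angles add:
R1*R2 = cos(a1 + a2) + sin(a1 + a2)*e12.
a1 + a2 = 18 + 30 = 48 deg
cos(48 deg) = 0.6691
sin(48 deg) = 0.7431
R1*R2 = 0.6691 + 0.7431*e12


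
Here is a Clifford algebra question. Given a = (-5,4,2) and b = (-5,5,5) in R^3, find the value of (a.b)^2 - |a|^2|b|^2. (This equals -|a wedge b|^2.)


a . b = (-5)*(-5) + 4*5 + 2*5
= 25 + 20 + 10 = 55
|a|^2 = (-5)^2 + 4^2 + 2^2 = 45
|b|^2 = (-5)^2 + 5^2 + 5^2 = 75
(a.b)^2 = 55^2 = 3025
|a|^2 * |b|^2 = 45 * 75 = 3375
Result = 3025 - 3375 = -350


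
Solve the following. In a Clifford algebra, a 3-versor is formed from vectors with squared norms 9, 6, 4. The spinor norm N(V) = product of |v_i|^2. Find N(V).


Spinor norm N(V) = |v1|^2 * |v2|^2 * ... * |v3|^2
= 9 * 6 * 4
Running product: 9, 54, 216
N(V) = 216


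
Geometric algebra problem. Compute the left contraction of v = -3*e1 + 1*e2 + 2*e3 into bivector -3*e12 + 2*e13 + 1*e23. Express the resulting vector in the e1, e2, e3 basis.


Left contraction v _| B = <vB>_1 (grade-1 part of the geometric product vB).
Using e1_|e12 = e2, e2_|e12 = -e1, e1_|e13 = e3, e3_|e13 = -e1, e2_|e23 = e3, e3_|e23 = -e2:
e1 coeff: -v2*b12 - v3*b13 = -(1)*(-3) - (2)*(2) = -1
e2 coeff: v1*b12 - v3*b23 = (-3)*(-3) - (2)*(1) = 7
e3 coeff: v1*b13 + v2*b23 = (-3)*(2) + (1)*(1) = -5
v _| B = -1*e1 + 7*e2 - 5*e3


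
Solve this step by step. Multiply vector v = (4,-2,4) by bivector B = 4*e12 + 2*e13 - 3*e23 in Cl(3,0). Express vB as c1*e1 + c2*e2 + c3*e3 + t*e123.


vB has grade-1 (vector) and grade-3 (trivector) parts: vB = (v _| B) + (v ^ B).
Vector part <vB>_1:
  e1: -v2*b12 - v3*b13 = -(-2)*(4) - (4)*(2) = 0
  e2: v1*b12 - v3*b23 = (4)*(4) - (4)*(-3) = 28
  e3: v1*b13 + v2*b23 = (4)*(2) + (-2)*(-3) = 14
Trivector part <vB>_3:
  e123: v1*b23 - v2*b13 + v3*b12 = (4)*(-3) - (-2)*(2) + (4)*(4) = 8
vB = 0*e1 + 28*e2 + 14*e3 + 8*e123


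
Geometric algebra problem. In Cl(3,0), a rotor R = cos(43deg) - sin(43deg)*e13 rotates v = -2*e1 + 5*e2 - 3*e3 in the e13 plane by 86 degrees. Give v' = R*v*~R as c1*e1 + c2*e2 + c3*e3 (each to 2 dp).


Rotor R = cos(43deg) - sin(43deg)*e13
Rotation angle theta = 2 * 43 = 86 degrees in the e13 plane (e1 -> e3).
The component perpendicular to the plane (e2) is invariant: v'_2 = v2 = 5.00
cos(86deg) = 0.0698, sin(86deg) = 0.9976
v'_1 = v1*cos(theta) - v3*sin(theta) = -2*0.0698 - (-3)*0.9976 = 2.85
v'_3 = v1*sin(theta) + v3*cos(theta) = -2*0.9976 + (-3)*0.0698 = -2.20
v' = 2.85*e1 + 5.00*e2 - 2.20*e3


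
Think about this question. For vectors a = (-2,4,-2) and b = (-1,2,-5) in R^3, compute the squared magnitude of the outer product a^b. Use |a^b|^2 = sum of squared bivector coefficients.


a wedge b = (a1*b2 - a2*b1)*e12 + (a1*b3 - a3*b1)*e13 + (a2*b3 - a3*b2)*e23
e12 coeff: (-2)*2 - 4*(-1) = -4 - (-4) = 0
e13 coeff: (-2)*(-5) - (-2)*(-1) = 10 - 2 = 8
e23 coeff: 4*(-5) - (-2)*2 = -20 - (-4) = -16
|a wedge b|^2 = 0^2 + 8^2 + (-16)^2
= 0 + 64 + 256
= 320


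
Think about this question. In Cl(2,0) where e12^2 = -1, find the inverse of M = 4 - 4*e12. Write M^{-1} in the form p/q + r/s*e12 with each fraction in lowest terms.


M = 4 - 4*e12, where e12^2 = -1.
Since M commutes with its reverse ~M = a - b*e12, M * ~M = a^2 - b^2*e12^2 = a^2 + b^2.
So M^{-1} = ~M / (a^2 + b^2) = (a - b*e12)/(a^2 + b^2).
a^2 + b^2 = 16 + 16 = 32
Scalar part = 4/32 = 1/8
Bivector coeff = 4/32 = 1/8
M^{-1} = 1/8 + 1/8*e12


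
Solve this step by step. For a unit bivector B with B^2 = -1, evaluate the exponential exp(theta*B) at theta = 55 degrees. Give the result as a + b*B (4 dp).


For a unit bivector B with B^2 = -1, the exponential series gives
e^(theta*B) = cos(theta) + sin(theta)*B (the GA analogue of Euler's formula).
theta = 55 degrees = 0.959931 rad
cos(55 deg) = 0.5736
sin(55 deg) = 0.8192
exp(theta*B) = 0.5736 + 0.8192*B


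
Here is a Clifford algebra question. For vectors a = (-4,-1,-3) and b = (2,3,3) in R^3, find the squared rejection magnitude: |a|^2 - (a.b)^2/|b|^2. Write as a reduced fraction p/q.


|a|^2 = (-4)^2 + (-1)^2 + (-3)^2 = 26
|b|^2 = 2^2 + 3^2 + 3^2 = 22
a . b = (-4)*2 + (-1)*3 + (-3)*3 = -20
(a.b)^2 = (-20)^2 = 400
|rej|^2 = 26 - 400/22
= (572 - 400)/22
= 172/22
In lowest terms: 86/11


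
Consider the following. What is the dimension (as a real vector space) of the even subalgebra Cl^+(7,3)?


Even subalgebra dimension = 2^(n-1)
n = 7 + 3 = 10
2^(10 - 1) = 2^9 = 512
Verification: sum of C(10,k) for even k = 1 + 45 + 210 + 210 + 45 + 1 = 512
Result = 512


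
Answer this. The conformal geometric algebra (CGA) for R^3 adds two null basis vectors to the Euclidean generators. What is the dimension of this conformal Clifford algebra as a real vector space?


The conformal model of R^3 uses Cl(4,1): the 3 Euclidean generators plus two extra orthogonal generators e+ (e+^2 = +1) and e- (e-^2 = -1), from which the null vectors e0, einf are built.
Number of generators m = 3 + 2 = 5.
dim Cl(p,q) = 2^m = 2^5 = 32


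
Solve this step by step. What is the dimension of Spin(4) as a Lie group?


Spin(n) double-covers SO(n); both have Lie algebra so(n) of dimension n(n-1)/2.
n = 4
n(n-1) = 4 * 3 = 12
dim Spin(4) = 12/2 = 6


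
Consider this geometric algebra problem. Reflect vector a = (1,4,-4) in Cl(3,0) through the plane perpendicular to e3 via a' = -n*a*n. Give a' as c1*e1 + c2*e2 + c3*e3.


Reflection formula: a' = -n*a*n, with n = e3 (unit vector, n^2 = 1).
For reflection through hyperplane perp to e3:
The component along e3 flips sign, others stay.
a = (1, 4, -4)
a' = (1, 4, 4)
a' = 1*e1 + 4*e2 + 4*e3


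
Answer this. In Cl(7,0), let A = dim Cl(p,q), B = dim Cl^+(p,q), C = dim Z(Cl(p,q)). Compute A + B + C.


n = 7 + 0 = 7
Total dim = 2^7 = 128
Even subalgebra dim = 2^6 = 64
n is odd, so center dim = 2
Sum = 128 + 64 + 2 = 194


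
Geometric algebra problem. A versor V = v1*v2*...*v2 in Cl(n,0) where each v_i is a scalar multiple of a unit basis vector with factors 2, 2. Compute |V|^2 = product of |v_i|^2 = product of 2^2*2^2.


Each vector v_i has |v_i|^2 = s_i^2
Squared scales: 2^2 = 4, 2^2 = 4
|V|^2 = 4 * 4
= 16


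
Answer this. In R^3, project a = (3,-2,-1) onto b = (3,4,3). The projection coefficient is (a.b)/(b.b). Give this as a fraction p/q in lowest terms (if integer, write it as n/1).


Projection coefficient = (a . b) / (b . b)
a . b = 3*3 + (-2)*4 + (-1)*3
= 9 + (-8) + (-3) = -2
b . b = 3^2 + 4^2 + 3^2
= 9 + 16 + 9 = 34
Coefficient = -2/34
In lowest terms: -1/17


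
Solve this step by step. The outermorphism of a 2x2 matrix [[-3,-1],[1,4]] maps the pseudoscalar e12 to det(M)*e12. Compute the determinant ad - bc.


The outermorphism of a linear map f sends e1^e2 to f(e1)^f(e2).
f(e1) = -3*e1 + 1*e2
f(e2) = -1*e1 + 4*e2
f(e1) ^ f(e2) = (-3*e1 + 1*e2) ^ (-1*e1 + 4*e2)
= (-3)*4*e12 + 1*(-1)*e21
= (-12 - (-1))*e12
= -11*e12
Coefficient = -11


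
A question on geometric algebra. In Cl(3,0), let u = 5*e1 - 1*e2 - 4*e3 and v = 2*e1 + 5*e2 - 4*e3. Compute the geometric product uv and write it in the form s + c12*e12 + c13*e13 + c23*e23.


In Cl(3,0): e_i^2 = 1, e_ie_j = -e_je_i for i != j.
Scalar part = u . v = 5*2 + (-1)*5 + (-4)*(-4)
= 10 + (-5) + 16 = 21
e12 coeff = 5*5 - (-1)*2 = 25 - (-2) = 27
e13 coeff = 5*(-4) - (-4)*2 = -20 - (-8) = -12
e23 coeff = (-1)*(-4) - (-4)*5 = 4 - (-20) = 24
uv = 21 + 27*e12 - 12*e13 + 24*e23


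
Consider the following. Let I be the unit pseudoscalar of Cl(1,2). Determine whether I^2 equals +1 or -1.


The pseudoscalar I = e1...e_n (product of all n generators) of Cl(p,q) satisfies I^2 = (-1)^(q + n(n-1)/2).
p = 1, q = 2, n = p + q = 3
n(n-1)/2 = 3 * 2 / 2 = 3
Exponent = q + n(n-1)/2 = 2 + 3 = 5
I^2 = (-1)^5 = -1


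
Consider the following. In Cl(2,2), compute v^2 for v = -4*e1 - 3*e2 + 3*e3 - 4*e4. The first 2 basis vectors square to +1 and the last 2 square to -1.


v^2 = sum of c_i^2 * e_i^2
Positive signature terms (e_i^2 = +1): (-4)^2 + (-3)^2 = 25
Negative signature terms (e_j^2 = -1): 3^2 + (-4)^2 = 25
v^2 = 25 - 25 = 0


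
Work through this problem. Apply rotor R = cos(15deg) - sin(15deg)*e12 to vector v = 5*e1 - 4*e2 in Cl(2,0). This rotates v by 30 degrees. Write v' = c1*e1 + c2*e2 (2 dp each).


Rotor R = cos(15deg) - sin(15deg)*e12
Rotation angle theta = 2 * 15 = 30 degrees
v' = R*v*~R rotates v by theta.
cos(30deg) = 0.8660, sin(30deg) = 0.5000
v'_1 = 5*cos(30deg) - (-4)*sin(30deg)
= 5*0.8660 - (-4)*0.5000
= 6.33
v'_2 = 5*sin(30deg) + (-4)*cos(30deg)
= 5*0.5000 + (-4)*0.8660
= -0.96
v' = 6.33*e1 - 0.96*e2


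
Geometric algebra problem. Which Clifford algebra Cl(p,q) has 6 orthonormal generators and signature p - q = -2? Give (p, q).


We need p + q = 6 and p - q = -2.
Adding: 2p = 6 + (-2) = 4, so p = 2.
Then q = 6 - 2 = 4.
(p, q) = (2, 4)


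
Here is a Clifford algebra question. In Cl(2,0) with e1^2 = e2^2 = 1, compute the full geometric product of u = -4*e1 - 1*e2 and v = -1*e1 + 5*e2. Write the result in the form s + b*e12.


Expand: (-4*e1 - 1*e2)(-1*e1 + 5*e2)
= (-4)*(-1)*e1e1 + (-4)*5*e1e2 + (-1)*(-1)*e2e1 + (-1)*5*e2e2
Using e1^2 = e2^2 = 1, e2e1 = -e1e2:
Scalar part s = (-4)*(-1) + (-1)*5 = 4 + (-5) = -1
Bivector part b = (-4)*5 - (-1)*(-1) = -20 - 1 = -21
uv = -1 - 21*e12


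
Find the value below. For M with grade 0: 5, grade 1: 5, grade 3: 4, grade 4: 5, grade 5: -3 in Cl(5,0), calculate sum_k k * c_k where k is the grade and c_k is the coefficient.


Grade-weighted sum = sum of grade_k * coefficient_k
0*5 = 0
1*5 = 5
3*4 = 12
4*5 = 20
5*(-3) = -15
Total = 0 + 5 + 12 + 20 + (-15) = 22


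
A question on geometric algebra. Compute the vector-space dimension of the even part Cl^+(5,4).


Even subalgebra dimension = 2^(n-1)
n = 5 + 4 = 9
2^(9 - 1) = 2^8 = 256
Verification: sum of C(9,k) for even k = 1 + 36 + 126 + 84 + 9 = 256
Result = 256


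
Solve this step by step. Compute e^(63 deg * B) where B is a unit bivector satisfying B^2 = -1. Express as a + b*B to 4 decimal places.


For a unit bivector B with B^2 = -1, the exponential series gives
e^(theta*B) = cos(theta) + sin(theta)*B (the GA analogue of Euler's formula).
theta = 63 degrees = 1.099557 rad
cos(63 deg) = 0.4540
sin(63 deg) = 0.8910
exp(theta*B) = 0.4540 + 0.8910*B


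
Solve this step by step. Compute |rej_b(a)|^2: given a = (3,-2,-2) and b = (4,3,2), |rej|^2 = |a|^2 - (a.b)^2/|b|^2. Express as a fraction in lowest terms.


|a|^2 = 3^2 + (-2)^2 + (-2)^2 = 17
|b|^2 = 4^2 + 3^2 + 2^2 = 29
a . b = 3*4 + (-2)*3 + (-2)*2 = 2
(a.b)^2 = 2^2 = 4
|rej|^2 = 17 - 4/29
= (493 - 4)/29
= 489/29
In lowest terms: 489/29


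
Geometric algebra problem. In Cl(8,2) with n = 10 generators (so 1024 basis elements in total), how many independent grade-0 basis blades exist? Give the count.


Number of grade-k basis blades in Cl(p,q) with n = p + q is C(n, k).
n = 8 + 2 = 10
C(10, 0) = 10! / (0! * 10!)
= 3628800 / (1 * 3628800)
= 1


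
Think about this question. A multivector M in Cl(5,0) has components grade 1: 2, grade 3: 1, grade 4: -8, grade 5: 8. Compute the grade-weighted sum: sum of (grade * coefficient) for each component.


Grade-weighted sum = sum of grade_k * coefficient_k
1*2 = 2
3*1 = 3
4*(-8) = -32
5*8 = 40
Total = 2 + 3 + (-32) + 40 = 13


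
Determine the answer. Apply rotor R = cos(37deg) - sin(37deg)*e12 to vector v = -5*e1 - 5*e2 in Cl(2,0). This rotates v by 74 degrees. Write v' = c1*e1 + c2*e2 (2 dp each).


Rotor R = cos(37deg) - sin(37deg)*e12
Rotation angle theta = 2 * 37 = 74 degrees
v' = R*v*~R rotates v by theta.
cos(74deg) = 0.2756, sin(74deg) = 0.9613
v'_1 = -5*cos(74deg) - (-5)*sin(74deg)
= -5*0.2756 - (-5)*0.9613
= 3.43
v'_2 = -5*sin(74deg) + (-5)*cos(74deg)
= -5*0.9613 + (-5)*0.2756
= -6.18
v' = 3.43*e1 - 6.18*e2


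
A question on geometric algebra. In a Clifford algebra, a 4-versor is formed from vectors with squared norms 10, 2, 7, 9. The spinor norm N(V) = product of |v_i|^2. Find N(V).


Spinor norm N(V) = |v1|^2 * |v2|^2 * ... * |v4|^2
= 10 * 2 * 7 * 9
Running product: 10, 20, 140, 1260
N(V) = 1260


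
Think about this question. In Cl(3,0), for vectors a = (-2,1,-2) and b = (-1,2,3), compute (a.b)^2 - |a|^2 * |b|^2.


a . b = (-2)*(-1) + 1*2 + (-2)*3
= 2 + 2 + (-6) = -2
|a|^2 = (-2)^2 + 1^2 + (-2)^2 = 9
|b|^2 = (-1)^2 + 2^2 + 3^2 = 14
(a.b)^2 = (-2)^2 = 4
|a|^2 * |b|^2 = 9 * 14 = 126
Result = 4 - 126 = -122


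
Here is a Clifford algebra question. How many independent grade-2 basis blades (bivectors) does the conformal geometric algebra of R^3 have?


The conformal model of R^3 uses Cl(4,1) with m = 3 + 2 = 5 generators.
Number of grade-2 blades = C(m, 2) = C(5, 2)
= 5*4/2 = 10


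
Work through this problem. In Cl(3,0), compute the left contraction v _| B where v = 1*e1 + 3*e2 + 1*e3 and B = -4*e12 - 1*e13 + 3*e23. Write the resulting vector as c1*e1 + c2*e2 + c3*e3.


Left contraction v _| B = <vB>_1 (grade-1 part of the geometric product vB).
Using e1_|e12 = e2, e2_|e12 = -e1, e1_|e13 = e3, e3_|e13 = -e1, e2_|e23 = e3, e3_|e23 = -e2:
e1 coeff: -v2*b12 - v3*b13 = -(3)*(-4) - (1)*(-1) = 13
e2 coeff: v1*b12 - v3*b23 = (1)*(-4) - (1)*(3) = -7
e3 coeff: v1*b13 + v2*b23 = (1)*(-1) + (3)*(3) = 8
v _| B = 13*e1 - 7*e2 + 8*e3


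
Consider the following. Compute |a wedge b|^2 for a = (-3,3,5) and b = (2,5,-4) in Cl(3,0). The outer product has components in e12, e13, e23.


a wedge b = (a1*b2 - a2*b1)*e12 + (a1*b3 - a3*b1)*e13 + (a2*b3 - a3*b2)*e23
e12 coeff: (-3)*5 - 3*2 = -15 - 6 = -21
e13 coeff: (-3)*(-4) - 5*2 = 12 - 10 = 2
e23 coeff: 3*(-4) - 5*5 = -12 - 25 = -37
|a wedge b|^2 = (-21)^2 + 2^2 + (-37)^2
= 441 + 4 + 1369
= 1814


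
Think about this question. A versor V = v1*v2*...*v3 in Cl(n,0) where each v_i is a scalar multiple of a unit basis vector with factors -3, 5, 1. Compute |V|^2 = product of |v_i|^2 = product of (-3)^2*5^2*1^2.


Each vector v_i has |v_i|^2 = s_i^2
Squared scales: (-3)^2 = 9, 5^2 = 25, 1^2 = 1
|V|^2 = 9 * 25 * 1
= 225


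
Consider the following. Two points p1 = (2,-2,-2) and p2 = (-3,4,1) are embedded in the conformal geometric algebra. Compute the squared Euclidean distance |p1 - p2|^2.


p1 - p2 = (5, -6, -3)
|p1 - p2|^2 = 5^2 + (-6)^2 + (-3)^2
= 25 + 36 + 9
= 70


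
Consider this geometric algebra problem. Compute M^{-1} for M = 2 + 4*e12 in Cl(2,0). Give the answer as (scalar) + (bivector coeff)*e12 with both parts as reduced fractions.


M = 2 + 4*e12, where e12^2 = -1.
Since M commutes with its reverse ~M = a - b*e12, M * ~M = a^2 - b^2*e12^2 = a^2 + b^2.
So M^{-1} = ~M / (a^2 + b^2) = (a - b*e12)/(a^2 + b^2).
a^2 + b^2 = 4 + 16 = 20
Scalar part = 2/20 = 1/10
Bivector coeff = -4/20 = -1/5
M^{-1} = 1/10 - 1/5*e12


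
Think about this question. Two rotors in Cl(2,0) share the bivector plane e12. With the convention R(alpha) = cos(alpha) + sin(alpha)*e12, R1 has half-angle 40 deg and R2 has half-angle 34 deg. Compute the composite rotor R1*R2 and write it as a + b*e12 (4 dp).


Same-plane rotors commute and their half-angles add:
R1*R2 = cos(a1 + a2) + sin(a1 + a2)*e12.
a1 + a2 = 40 + 34 = 74 deg
cos(74 deg) = 0.2756
sin(74 deg) = 0.9613
R1*R2 = 0.2756 + 0.9613*e12


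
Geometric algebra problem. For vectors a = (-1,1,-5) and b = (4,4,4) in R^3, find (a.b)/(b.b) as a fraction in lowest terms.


Projection coefficient = (a . b) / (b . b)
a . b = (-1)*4 + 1*4 + (-5)*4
= -4 + 4 + (-20) = -20
b . b = 4^2 + 4^2 + 4^2
= 16 + 16 + 16 = 48
Coefficient = -20/48
In lowest terms: -5/12


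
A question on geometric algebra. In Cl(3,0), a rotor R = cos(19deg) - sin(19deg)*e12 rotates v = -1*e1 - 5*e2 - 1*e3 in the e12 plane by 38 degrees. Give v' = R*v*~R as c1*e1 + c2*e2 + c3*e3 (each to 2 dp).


Rotor R = cos(19deg) - sin(19deg)*e12
Rotation angle theta = 2 * 19 = 38 degrees in the e12 plane (e1 -> e2).
The component perpendicular to the plane (e3) is invariant: v'_3 = v3 = -1.00
cos(38deg) = 0.7880, sin(38deg) = 0.6157
v'_1 = v1*cos(theta) - v2*sin(theta) = -1*0.7880 - (-5)*0.6157 = 2.29
v'_2 = v1*sin(theta) + v2*cos(theta) = -1*0.6157 + (-5)*0.7880 = -4.56
v' = 2.29*e1 - 4.56*e2 - 1.00*e3


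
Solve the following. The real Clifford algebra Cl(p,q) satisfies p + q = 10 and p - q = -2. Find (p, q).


We need p + q = 10 and p - q = -2.
Adding: 2p = 10 + (-2) = 8, so p = 4.
Then q = 10 - 4 = 6.
(p, q) = (4, 6)


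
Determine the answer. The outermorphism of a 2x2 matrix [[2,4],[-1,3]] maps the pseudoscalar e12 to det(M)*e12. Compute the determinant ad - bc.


The outermorphism of a linear map f sends e1^e2 to f(e1)^f(e2).
f(e1) = 2*e1 - 1*e2
f(e2) = 4*e1 + 3*e2
f(e1) ^ f(e2) = (2*e1 - 1*e2) ^ (4*e1 + 3*e2)
= 2*3*e12 + (-1)*4*e21
= (6 - (-4))*e12
= 10*e12
Coefficient = 10


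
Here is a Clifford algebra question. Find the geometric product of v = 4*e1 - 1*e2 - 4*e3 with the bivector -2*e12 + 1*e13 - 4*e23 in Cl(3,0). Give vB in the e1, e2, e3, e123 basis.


vB has grade-1 (vector) and grade-3 (trivector) parts: vB = (v _| B) + (v ^ B).
Vector part <vB>_1:
  e1: -v2*b12 - v3*b13 = -(-1)*(-2) - (-4)*(1) = 2
  e2: v1*b12 - v3*b23 = (4)*(-2) - (-4)*(-4) = -24
  e3: v1*b13 + v2*b23 = (4)*(1) + (-1)*(-4) = 8
Trivector part <vB>_3:
  e123: v1*b23 - v2*b13 + v3*b12 = (4)*(-4) - (-1)*(1) + (-4)*(-2) = -7
vB = 2*e1 - 24*e2 + 8*e3 - 7*e123


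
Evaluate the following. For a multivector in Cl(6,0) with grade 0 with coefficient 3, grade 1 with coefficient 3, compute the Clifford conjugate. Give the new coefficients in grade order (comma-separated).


Clifford conjugate sign for grade k: (-1)^(k(k+1)/2)
Grade 0: (-1)^(0*1/2) = (-1)^0 = 1, coeff 3 -> 3
Grade 1: (-1)^(1*2/2) = (-1)^1 = -1, coeff 3 -> -3
Conjugated coefficients: 3, -3


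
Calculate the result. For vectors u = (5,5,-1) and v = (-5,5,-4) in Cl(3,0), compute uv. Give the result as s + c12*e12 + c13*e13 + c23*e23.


In Cl(3,0): e_i^2 = 1, e_ie_j = -e_je_i for i != j.
Scalar part = u . v = 5*(-5) + 5*5 + (-1)*(-4)
= -25 + 25 + 4 = 4
e12 coeff = 5*5 - 5*(-5) = 25 - (-25) = 50
e13 coeff = 5*(-4) - (-1)*(-5) = -20 - 5 = -25
e23 coeff = 5*(-4) - (-1)*5 = -20 - (-5) = -15
uv = 4 + 50*e12 - 25*e13 - 15*e23


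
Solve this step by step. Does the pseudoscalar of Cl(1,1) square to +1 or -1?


The pseudoscalar I = e1...e_n (product of all n generators) of Cl(p,q) satisfies I^2 = (-1)^(q + n(n-1)/2).
p = 1, q = 1, n = p + q = 2
n(n-1)/2 = 2 * 1 / 2 = 1
Exponent = q + n(n-1)/2 = 1 + 1 = 2
I^2 = (-1)^2 = +1


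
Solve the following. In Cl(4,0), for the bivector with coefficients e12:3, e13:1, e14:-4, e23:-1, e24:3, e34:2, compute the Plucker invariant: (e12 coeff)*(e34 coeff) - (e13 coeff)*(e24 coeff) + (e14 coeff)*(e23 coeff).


Plucker relation: af - be + cd
a*f = 3*2 = 6
b*e = 1*3 = 3
c*d = (-4)*(-1) = 4
af - be + cd = 6 - 3 + 4
= 7


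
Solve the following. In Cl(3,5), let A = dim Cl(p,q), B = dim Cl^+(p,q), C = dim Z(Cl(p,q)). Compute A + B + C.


n = 3 + 5 = 8
Total dim = 2^8 = 256
Even subalgebra dim = 2^7 = 128
n is even, so center dim = 1
Sum = 256 + 128 + 1 = 385


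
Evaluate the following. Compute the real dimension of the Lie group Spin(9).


Spin(n) double-covers SO(n); both have Lie algebra so(n) of dimension n(n-1)/2.
n = 9
n(n-1) = 9 * 8 = 72
dim Spin(9) = 72/2 = 36


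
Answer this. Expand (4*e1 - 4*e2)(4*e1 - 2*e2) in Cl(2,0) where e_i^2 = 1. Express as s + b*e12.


Expand: (4*e1 - 4*e2)(4*e1 - 2*e2)
= 4*4*e1e1 + 4*(-2)*e1e2 + (-4)*4*e2e1 + (-4)*(-2)*e2e2
Using e1^2 = e2^2 = 1, e2e1 = -e1e2:
Scalar part s = 4*4 + (-4)*(-2) = 16 + 8 = 24
Bivector part b = 4*(-2) - (-4)*4 = -8 - (-16) = 8
uv = 24 + 8*e12


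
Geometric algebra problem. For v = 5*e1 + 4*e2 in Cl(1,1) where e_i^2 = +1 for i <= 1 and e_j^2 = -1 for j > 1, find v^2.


v^2 = sum of c_i^2 * e_i^2
Positive signature terms (e_i^2 = +1): 5^2 = 25
Negative signature terms (e_j^2 = -1): 4^2 = 16
v^2 = 25 - 16 = 9


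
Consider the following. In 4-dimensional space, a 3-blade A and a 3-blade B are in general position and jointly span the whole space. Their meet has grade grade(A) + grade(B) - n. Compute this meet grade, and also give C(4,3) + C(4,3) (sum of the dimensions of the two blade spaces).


Meet grade = grade(A) + grade(B) - n
= 3 + 3 - 4 = 2
C(4,3) = 4
C(4,3) = 4
dim_A + dim_B = 4 + 4 = 8


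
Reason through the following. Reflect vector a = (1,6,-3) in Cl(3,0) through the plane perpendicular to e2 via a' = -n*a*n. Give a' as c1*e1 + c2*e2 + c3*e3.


Reflection formula: a' = -n*a*n, with n = e2 (unit vector, n^2 = 1).
For reflection through hyperplane perp to e2:
The component along e2 flips sign, others stay.
a = (1, 6, -3)
a' = (1, -6, -3)
a' = 1*e1 - 6*e2 - 3*e3


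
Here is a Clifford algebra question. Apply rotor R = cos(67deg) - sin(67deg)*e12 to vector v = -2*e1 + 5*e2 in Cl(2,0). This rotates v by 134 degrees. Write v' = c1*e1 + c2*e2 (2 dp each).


Rotor R = cos(67deg) - sin(67deg)*e12
Rotation angle theta = 2 * 67 = 134 degrees
v' = R*v*~R rotates v by theta.
cos(134deg) = -0.6947, sin(134deg) = 0.7193
v'_1 = -2*cos(134deg) - 5*sin(134deg)
= -2*(-0.6947) - 5*0.7193
= -2.21
v'_2 = -2*sin(134deg) + 5*cos(134deg)
= -2*0.7193 + 5*(-0.6947)
= -4.91
v' = -2.21*e1 - 4.91*e2


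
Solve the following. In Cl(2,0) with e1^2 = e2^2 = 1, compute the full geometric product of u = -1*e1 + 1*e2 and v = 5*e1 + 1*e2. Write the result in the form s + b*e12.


Expand: (-1*e1 + 1*e2)(5*e1 + 1*e2)
= (-1)*5*e1e1 + (-1)*1*e1e2 + 1*5*e2e1 + 1*1*e2e2
Using e1^2 = e2^2 = 1, e2e1 = -e1e2:
Scalar part s = (-1)*5 + 1*1 = -5 + 1 = -4
Bivector part b = (-1)*1 - 1*5 = -1 - 5 = -6
uv = -4 - 6*e12


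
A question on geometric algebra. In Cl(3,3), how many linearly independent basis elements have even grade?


Even subalgebra dimension = 2^(n-1)
n = 3 + 3 = 6
2^(6 - 1) = 2^5 = 32
Verification: sum of C(6,k) for even k = 1 + 15 + 15 + 1 = 32
Result = 32


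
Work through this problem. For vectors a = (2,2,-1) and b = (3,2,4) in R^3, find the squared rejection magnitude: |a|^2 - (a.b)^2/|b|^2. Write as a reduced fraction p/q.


|a|^2 = 2^2 + 2^2 + (-1)^2 = 9
|b|^2 = 3^2 + 2^2 + 4^2 = 29
a . b = 2*3 + 2*2 + (-1)*4 = 6
(a.b)^2 = 6^2 = 36
|rej|^2 = 9 - 36/29
= (261 - 36)/29
= 225/29
In lowest terms: 225/29


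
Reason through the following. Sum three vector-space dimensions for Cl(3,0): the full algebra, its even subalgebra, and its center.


n = 3 + 0 = 3
Total dim = 2^3 = 8
Even subalgebra dim = 2^2 = 4
n is odd, so center dim = 2
Sum = 8 + 4 + 2 = 14
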